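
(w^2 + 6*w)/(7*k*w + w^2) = (w + 6)/(7*k + w)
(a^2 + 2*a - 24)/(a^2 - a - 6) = (-a^2 - 2*a + 24)/(-a^2 + a + 6)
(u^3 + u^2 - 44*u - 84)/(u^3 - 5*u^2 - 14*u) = (u + 6)/u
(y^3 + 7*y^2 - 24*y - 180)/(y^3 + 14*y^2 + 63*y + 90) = (y^2 + y - 30)/(y^2 + 8*y + 15)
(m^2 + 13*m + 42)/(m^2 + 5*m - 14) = (m + 6)/(m - 2)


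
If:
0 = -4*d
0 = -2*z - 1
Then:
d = 0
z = -1/2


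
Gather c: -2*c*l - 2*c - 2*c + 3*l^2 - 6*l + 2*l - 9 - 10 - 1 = c*(-2*l - 4) + 3*l^2 - 4*l - 20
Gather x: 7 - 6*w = 7 - 6*w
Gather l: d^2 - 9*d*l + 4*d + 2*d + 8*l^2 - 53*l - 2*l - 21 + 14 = d^2 + 6*d + 8*l^2 + l*(-9*d - 55) - 7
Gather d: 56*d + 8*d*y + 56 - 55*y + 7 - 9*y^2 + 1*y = d*(8*y + 56) - 9*y^2 - 54*y + 63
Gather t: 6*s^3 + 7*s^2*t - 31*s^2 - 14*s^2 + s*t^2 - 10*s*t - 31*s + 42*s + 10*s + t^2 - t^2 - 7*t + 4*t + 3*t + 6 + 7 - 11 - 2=6*s^3 - 45*s^2 + s*t^2 + 21*s + t*(7*s^2 - 10*s)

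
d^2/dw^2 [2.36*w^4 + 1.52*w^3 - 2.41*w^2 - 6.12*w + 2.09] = 28.32*w^2 + 9.12*w - 4.82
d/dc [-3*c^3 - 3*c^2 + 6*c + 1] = -9*c^2 - 6*c + 6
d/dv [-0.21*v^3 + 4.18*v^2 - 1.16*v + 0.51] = -0.63*v^2 + 8.36*v - 1.16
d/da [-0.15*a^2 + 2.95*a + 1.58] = 2.95 - 0.3*a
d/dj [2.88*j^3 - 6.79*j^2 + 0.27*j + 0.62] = 8.64*j^2 - 13.58*j + 0.27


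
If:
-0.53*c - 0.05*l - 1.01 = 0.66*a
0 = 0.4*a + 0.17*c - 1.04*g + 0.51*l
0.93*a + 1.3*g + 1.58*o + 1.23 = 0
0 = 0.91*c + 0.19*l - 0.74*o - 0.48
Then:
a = -0.756900161086102*o - 1.76970317415453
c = 1.04918985869922*o + 0.109072065923511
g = 0.319864578433624 - 0.673909884761481*o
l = 2.00391800005055 - 1.13033037587523*o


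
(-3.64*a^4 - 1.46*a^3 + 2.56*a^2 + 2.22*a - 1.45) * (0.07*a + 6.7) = -0.2548*a^5 - 24.4902*a^4 - 9.6028*a^3 + 17.3074*a^2 + 14.7725*a - 9.715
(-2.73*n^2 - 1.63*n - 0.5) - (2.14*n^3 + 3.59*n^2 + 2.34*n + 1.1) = -2.14*n^3 - 6.32*n^2 - 3.97*n - 1.6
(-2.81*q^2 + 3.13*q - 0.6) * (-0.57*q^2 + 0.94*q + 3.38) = 1.6017*q^4 - 4.4255*q^3 - 6.2136*q^2 + 10.0154*q - 2.028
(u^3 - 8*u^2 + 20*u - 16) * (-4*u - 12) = -4*u^4 + 20*u^3 + 16*u^2 - 176*u + 192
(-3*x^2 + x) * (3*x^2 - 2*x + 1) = -9*x^4 + 9*x^3 - 5*x^2 + x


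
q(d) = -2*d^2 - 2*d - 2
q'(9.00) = -38.00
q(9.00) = -182.00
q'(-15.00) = 58.00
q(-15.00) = -422.00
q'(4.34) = -19.36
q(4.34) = -48.35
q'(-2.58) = 8.32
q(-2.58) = -10.15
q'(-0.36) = -0.56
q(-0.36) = -1.54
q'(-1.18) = 2.72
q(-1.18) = -2.42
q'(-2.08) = 6.32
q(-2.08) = -6.49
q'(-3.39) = 11.56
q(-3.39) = -18.20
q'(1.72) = -8.88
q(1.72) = -11.36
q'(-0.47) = -0.12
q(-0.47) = -1.50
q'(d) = -4*d - 2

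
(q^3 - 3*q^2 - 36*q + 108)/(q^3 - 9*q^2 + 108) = (q^2 + 3*q - 18)/(q^2 - 3*q - 18)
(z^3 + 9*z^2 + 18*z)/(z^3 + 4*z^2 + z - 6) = z*(z + 6)/(z^2 + z - 2)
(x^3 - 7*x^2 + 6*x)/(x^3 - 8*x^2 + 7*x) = (x - 6)/(x - 7)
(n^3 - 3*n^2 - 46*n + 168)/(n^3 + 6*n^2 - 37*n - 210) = (n - 4)/(n + 5)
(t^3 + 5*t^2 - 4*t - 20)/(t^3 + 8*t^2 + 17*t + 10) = (t - 2)/(t + 1)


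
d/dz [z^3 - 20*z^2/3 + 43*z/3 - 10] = 3*z^2 - 40*z/3 + 43/3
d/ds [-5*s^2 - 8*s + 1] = -10*s - 8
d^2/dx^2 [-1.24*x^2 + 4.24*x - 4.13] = -2.48000000000000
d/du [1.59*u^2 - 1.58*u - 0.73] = 3.18*u - 1.58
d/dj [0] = 0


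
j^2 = j^2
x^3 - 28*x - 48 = (x - 6)*(x + 2)*(x + 4)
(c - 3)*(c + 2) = c^2 - c - 6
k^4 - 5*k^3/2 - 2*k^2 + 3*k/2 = k*(k - 3)*(k - 1/2)*(k + 1)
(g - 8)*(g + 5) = g^2 - 3*g - 40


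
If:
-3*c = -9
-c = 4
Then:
No Solution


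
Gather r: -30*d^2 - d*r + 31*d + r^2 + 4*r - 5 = -30*d^2 + 31*d + r^2 + r*(4 - d) - 5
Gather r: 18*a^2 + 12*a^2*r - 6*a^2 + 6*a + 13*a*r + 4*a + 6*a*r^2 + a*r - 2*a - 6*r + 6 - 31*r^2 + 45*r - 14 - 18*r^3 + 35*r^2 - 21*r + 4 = 12*a^2 + 8*a - 18*r^3 + r^2*(6*a + 4) + r*(12*a^2 + 14*a + 18) - 4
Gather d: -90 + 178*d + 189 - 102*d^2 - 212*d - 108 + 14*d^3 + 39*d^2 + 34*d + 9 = 14*d^3 - 63*d^2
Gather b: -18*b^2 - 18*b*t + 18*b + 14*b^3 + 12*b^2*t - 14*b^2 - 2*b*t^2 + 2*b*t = 14*b^3 + b^2*(12*t - 32) + b*(-2*t^2 - 16*t + 18)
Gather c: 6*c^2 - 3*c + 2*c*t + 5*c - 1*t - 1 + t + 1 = 6*c^2 + c*(2*t + 2)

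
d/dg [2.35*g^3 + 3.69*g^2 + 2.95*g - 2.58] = 7.05*g^2 + 7.38*g + 2.95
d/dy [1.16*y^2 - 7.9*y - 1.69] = 2.32*y - 7.9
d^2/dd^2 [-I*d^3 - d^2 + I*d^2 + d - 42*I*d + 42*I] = -6*I*d - 2 + 2*I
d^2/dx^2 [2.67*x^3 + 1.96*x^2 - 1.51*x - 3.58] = 16.02*x + 3.92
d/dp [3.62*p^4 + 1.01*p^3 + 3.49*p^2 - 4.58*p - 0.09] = 14.48*p^3 + 3.03*p^2 + 6.98*p - 4.58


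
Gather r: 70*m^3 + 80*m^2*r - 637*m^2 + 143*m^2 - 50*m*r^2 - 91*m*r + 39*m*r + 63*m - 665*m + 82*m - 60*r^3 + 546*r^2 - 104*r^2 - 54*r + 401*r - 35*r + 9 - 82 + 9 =70*m^3 - 494*m^2 - 520*m - 60*r^3 + r^2*(442 - 50*m) + r*(80*m^2 - 52*m + 312) - 64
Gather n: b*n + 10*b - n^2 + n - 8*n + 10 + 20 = 10*b - n^2 + n*(b - 7) + 30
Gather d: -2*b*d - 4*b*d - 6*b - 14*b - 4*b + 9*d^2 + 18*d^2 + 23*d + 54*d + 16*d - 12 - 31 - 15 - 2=-24*b + 27*d^2 + d*(93 - 6*b) - 60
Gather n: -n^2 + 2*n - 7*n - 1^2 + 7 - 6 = -n^2 - 5*n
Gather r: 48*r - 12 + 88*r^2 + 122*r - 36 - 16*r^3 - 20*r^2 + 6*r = -16*r^3 + 68*r^2 + 176*r - 48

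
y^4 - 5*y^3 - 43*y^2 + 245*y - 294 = (y - 7)*(y - 3)*(y - 2)*(y + 7)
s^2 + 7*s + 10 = (s + 2)*(s + 5)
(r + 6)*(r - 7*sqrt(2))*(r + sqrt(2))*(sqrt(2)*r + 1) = sqrt(2)*r^4 - 11*r^3 + 6*sqrt(2)*r^3 - 66*r^2 - 20*sqrt(2)*r^2 - 120*sqrt(2)*r - 14*r - 84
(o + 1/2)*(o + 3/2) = o^2 + 2*o + 3/4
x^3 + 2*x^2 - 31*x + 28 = (x - 4)*(x - 1)*(x + 7)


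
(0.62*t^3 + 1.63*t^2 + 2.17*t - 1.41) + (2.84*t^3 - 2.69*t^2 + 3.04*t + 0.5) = 3.46*t^3 - 1.06*t^2 + 5.21*t - 0.91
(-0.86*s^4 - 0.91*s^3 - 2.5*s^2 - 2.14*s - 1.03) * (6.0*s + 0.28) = -5.16*s^5 - 5.7008*s^4 - 15.2548*s^3 - 13.54*s^2 - 6.7792*s - 0.2884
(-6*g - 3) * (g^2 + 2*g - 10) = -6*g^3 - 15*g^2 + 54*g + 30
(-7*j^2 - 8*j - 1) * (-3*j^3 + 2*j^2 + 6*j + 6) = 21*j^5 + 10*j^4 - 55*j^3 - 92*j^2 - 54*j - 6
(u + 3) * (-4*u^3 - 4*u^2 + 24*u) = -4*u^4 - 16*u^3 + 12*u^2 + 72*u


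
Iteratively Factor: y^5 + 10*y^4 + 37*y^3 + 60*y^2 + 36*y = (y + 2)*(y^4 + 8*y^3 + 21*y^2 + 18*y) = (y + 2)*(y + 3)*(y^3 + 5*y^2 + 6*y) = y*(y + 2)*(y + 3)*(y^2 + 5*y + 6) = y*(y + 2)*(y + 3)^2*(y + 2)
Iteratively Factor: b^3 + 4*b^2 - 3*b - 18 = (b + 3)*(b^2 + b - 6) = (b - 2)*(b + 3)*(b + 3)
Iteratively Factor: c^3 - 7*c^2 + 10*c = (c - 5)*(c^2 - 2*c) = (c - 5)*(c - 2)*(c)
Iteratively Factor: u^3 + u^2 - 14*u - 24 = (u - 4)*(u^2 + 5*u + 6) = (u - 4)*(u + 3)*(u + 2)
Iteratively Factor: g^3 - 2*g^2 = (g)*(g^2 - 2*g) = g*(g - 2)*(g)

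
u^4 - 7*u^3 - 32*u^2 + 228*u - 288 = (u - 8)*(u - 3)*(u - 2)*(u + 6)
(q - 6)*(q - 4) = q^2 - 10*q + 24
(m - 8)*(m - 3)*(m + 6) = m^3 - 5*m^2 - 42*m + 144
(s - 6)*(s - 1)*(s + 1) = s^3 - 6*s^2 - s + 6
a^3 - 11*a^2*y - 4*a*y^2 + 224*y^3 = (a - 8*y)*(a - 7*y)*(a + 4*y)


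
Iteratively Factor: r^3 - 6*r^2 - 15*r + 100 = (r - 5)*(r^2 - r - 20) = (r - 5)*(r + 4)*(r - 5)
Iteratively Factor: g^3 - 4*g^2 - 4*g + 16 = (g - 4)*(g^2 - 4) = (g - 4)*(g + 2)*(g - 2)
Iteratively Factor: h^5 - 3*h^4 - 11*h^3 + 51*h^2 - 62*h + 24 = (h - 1)*(h^4 - 2*h^3 - 13*h^2 + 38*h - 24) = (h - 1)^2*(h^3 - h^2 - 14*h + 24) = (h - 2)*(h - 1)^2*(h^2 + h - 12) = (h - 2)*(h - 1)^2*(h + 4)*(h - 3)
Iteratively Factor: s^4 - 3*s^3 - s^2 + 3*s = (s - 3)*(s^3 - s) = (s - 3)*(s + 1)*(s^2 - s) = (s - 3)*(s - 1)*(s + 1)*(s)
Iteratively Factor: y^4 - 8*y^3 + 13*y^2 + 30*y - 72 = (y - 3)*(y^3 - 5*y^2 - 2*y + 24) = (y - 3)^2*(y^2 - 2*y - 8) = (y - 4)*(y - 3)^2*(y + 2)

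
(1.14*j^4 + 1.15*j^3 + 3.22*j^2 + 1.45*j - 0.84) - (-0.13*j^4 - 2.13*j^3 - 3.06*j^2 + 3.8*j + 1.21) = 1.27*j^4 + 3.28*j^3 + 6.28*j^2 - 2.35*j - 2.05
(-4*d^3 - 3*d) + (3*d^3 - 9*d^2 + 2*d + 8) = -d^3 - 9*d^2 - d + 8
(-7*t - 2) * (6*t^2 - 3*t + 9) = -42*t^3 + 9*t^2 - 57*t - 18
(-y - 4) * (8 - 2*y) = 2*y^2 - 32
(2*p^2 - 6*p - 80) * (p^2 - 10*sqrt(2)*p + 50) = 2*p^4 - 20*sqrt(2)*p^3 - 6*p^3 + 20*p^2 + 60*sqrt(2)*p^2 - 300*p + 800*sqrt(2)*p - 4000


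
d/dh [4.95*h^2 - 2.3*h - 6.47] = 9.9*h - 2.3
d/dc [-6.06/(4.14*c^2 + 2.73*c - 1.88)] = (50.1768*c + 16.5438)/(4.14*c^2 + 2.73*c - 1.88)^2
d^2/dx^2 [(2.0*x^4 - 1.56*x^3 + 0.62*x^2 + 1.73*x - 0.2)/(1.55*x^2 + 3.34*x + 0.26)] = (9.61000000000001*x^6 + 62.124*x^5 + 138.7032*x^4 - 3.86614200000001*x^3 - 10.887984*x^2 - 11.028276*x - 7.22188)/(3.723875*x^6 + 24.07305*x^5 + 53.74749*x^4 + 45.335824*x^3 + 9.015708*x^2 + 0.677352*x + 0.017576)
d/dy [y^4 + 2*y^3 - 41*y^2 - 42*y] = 4*y^3 + 6*y^2 - 82*y - 42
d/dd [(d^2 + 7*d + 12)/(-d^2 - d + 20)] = 2*(3*d^2 + 32*d + 76)/(d^4 + 2*d^3 - 39*d^2 - 40*d + 400)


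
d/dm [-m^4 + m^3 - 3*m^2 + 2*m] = -4*m^3 + 3*m^2 - 6*m + 2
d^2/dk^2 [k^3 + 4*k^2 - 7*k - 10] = 6*k + 8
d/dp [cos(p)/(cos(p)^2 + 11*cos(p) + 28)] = (cos(p)^2 - 28)*sin(p)/((cos(p) + 4)^2*(cos(p) + 7)^2)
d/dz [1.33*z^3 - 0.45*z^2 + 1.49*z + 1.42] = 3.99*z^2 - 0.9*z + 1.49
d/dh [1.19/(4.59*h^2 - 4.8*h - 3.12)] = (5.712 - 10.9242*h)/(-4.59*h^2 + 4.8*h + 3.12)^2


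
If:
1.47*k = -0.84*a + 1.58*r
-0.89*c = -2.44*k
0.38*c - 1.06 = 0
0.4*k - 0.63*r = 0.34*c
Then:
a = -3.40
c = 2.79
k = 1.02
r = -0.86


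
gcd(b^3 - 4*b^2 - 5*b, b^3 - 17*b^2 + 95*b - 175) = b - 5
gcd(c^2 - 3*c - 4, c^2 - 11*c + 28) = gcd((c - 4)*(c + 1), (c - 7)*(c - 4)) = c - 4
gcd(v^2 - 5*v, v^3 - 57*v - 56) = 1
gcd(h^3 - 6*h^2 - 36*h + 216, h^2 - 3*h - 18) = h - 6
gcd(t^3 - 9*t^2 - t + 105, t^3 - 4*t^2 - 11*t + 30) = t^2 - 2*t - 15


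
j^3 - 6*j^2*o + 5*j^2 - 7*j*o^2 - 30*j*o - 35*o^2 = (j + 5)*(j - 7*o)*(j + o)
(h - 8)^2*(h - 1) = h^3 - 17*h^2 + 80*h - 64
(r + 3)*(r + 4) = r^2 + 7*r + 12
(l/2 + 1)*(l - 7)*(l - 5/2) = l^3/2 - 15*l^2/4 - 3*l/4 + 35/2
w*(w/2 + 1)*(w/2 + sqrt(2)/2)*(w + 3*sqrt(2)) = w^4/4 + w^3/2 + sqrt(2)*w^3 + 3*w^2/2 + 2*sqrt(2)*w^2 + 3*w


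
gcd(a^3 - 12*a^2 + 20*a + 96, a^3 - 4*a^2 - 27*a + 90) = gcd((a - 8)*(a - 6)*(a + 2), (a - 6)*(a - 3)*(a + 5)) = a - 6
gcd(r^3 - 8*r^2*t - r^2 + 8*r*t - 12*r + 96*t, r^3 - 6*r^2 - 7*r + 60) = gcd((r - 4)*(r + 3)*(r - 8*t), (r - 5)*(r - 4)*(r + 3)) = r^2 - r - 12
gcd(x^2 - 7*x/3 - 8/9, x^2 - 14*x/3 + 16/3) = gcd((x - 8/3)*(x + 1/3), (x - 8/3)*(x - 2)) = x - 8/3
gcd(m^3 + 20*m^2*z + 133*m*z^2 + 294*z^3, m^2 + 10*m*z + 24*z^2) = m + 6*z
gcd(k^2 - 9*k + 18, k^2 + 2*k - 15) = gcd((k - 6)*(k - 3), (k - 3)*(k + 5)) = k - 3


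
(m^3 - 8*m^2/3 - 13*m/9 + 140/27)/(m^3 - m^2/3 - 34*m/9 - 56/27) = (3*m - 5)/(3*m + 2)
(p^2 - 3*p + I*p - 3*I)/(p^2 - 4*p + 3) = (p + I)/(p - 1)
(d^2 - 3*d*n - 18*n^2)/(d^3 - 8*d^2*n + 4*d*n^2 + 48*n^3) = (d + 3*n)/(d^2 - 2*d*n - 8*n^2)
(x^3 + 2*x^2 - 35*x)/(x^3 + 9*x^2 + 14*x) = (x - 5)/(x + 2)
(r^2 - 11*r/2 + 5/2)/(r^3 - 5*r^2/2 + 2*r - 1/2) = (r - 5)/(r^2 - 2*r + 1)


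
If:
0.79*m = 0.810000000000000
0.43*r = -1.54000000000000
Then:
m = 1.03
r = -3.58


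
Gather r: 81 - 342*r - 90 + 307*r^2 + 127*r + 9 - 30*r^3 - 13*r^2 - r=-30*r^3 + 294*r^2 - 216*r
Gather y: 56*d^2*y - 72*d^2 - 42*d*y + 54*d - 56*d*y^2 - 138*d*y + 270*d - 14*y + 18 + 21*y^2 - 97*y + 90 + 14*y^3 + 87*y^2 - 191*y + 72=-72*d^2 + 324*d + 14*y^3 + y^2*(108 - 56*d) + y*(56*d^2 - 180*d - 302) + 180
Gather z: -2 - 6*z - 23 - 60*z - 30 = -66*z - 55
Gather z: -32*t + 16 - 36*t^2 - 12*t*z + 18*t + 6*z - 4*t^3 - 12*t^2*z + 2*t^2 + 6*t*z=-4*t^3 - 34*t^2 - 14*t + z*(-12*t^2 - 6*t + 6) + 16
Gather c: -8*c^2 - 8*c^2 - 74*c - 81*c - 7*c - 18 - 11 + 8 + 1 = -16*c^2 - 162*c - 20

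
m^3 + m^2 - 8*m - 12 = (m - 3)*(m + 2)^2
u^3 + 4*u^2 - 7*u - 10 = (u - 2)*(u + 1)*(u + 5)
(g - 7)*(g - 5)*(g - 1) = g^3 - 13*g^2 + 47*g - 35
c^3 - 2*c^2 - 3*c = c*(c - 3)*(c + 1)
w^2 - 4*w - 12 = (w - 6)*(w + 2)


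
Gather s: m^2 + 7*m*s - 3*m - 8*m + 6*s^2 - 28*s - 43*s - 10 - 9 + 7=m^2 - 11*m + 6*s^2 + s*(7*m - 71) - 12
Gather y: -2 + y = y - 2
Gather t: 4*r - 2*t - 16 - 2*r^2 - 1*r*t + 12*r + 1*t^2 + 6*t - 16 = -2*r^2 + 16*r + t^2 + t*(4 - r) - 32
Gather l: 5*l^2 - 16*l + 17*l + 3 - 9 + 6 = 5*l^2 + l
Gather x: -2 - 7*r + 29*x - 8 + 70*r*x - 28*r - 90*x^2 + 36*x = -35*r - 90*x^2 + x*(70*r + 65) - 10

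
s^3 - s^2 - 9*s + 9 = (s - 3)*(s - 1)*(s + 3)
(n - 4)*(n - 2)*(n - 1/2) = n^3 - 13*n^2/2 + 11*n - 4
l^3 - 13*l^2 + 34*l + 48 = (l - 8)*(l - 6)*(l + 1)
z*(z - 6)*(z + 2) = z^3 - 4*z^2 - 12*z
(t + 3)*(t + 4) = t^2 + 7*t + 12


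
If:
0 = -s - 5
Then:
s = -5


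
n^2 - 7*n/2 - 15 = (n - 6)*(n + 5/2)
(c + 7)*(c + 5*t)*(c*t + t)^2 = c^4*t^2 + 5*c^3*t^3 + 9*c^3*t^2 + 45*c^2*t^3 + 15*c^2*t^2 + 75*c*t^3 + 7*c*t^2 + 35*t^3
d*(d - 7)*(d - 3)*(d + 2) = d^4 - 8*d^3 + d^2 + 42*d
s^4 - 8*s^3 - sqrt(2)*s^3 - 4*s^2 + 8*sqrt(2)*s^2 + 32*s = s*(s - 8)*(s - 2*sqrt(2))*(s + sqrt(2))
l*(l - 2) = l^2 - 2*l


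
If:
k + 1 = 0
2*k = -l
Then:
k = -1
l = 2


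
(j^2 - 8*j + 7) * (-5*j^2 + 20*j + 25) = -5*j^4 + 60*j^3 - 170*j^2 - 60*j + 175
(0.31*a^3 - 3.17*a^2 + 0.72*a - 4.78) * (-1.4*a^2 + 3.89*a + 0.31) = -0.434*a^5 + 5.6439*a^4 - 13.2432*a^3 + 8.5101*a^2 - 18.371*a - 1.4818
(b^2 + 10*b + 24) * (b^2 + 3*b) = b^4 + 13*b^3 + 54*b^2 + 72*b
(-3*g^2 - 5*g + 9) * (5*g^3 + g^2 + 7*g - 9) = -15*g^5 - 28*g^4 + 19*g^3 + g^2 + 108*g - 81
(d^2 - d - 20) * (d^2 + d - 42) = d^4 - 63*d^2 + 22*d + 840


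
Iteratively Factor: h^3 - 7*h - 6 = (h + 2)*(h^2 - 2*h - 3) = (h + 1)*(h + 2)*(h - 3)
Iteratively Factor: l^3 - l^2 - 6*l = (l + 2)*(l^2 - 3*l) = l*(l + 2)*(l - 3)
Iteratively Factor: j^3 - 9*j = (j + 3)*(j^2 - 3*j) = j*(j + 3)*(j - 3)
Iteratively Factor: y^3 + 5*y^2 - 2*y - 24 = (y + 3)*(y^2 + 2*y - 8) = (y - 2)*(y + 3)*(y + 4)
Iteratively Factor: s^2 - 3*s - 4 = (s + 1)*(s - 4)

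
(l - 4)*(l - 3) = l^2 - 7*l + 12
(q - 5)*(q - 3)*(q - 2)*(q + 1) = q^4 - 9*q^3 + 21*q^2 + q - 30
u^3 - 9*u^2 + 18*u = u*(u - 6)*(u - 3)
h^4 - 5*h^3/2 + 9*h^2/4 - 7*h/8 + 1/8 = (h - 1)*(h - 1/2)^3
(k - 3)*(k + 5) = k^2 + 2*k - 15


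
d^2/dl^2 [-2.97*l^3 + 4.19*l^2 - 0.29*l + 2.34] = 8.38 - 17.82*l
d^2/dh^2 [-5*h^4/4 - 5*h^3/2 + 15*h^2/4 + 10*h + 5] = -15*h^2 - 15*h + 15/2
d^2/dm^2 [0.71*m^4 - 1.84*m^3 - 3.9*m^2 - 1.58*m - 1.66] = 8.52*m^2 - 11.04*m - 7.8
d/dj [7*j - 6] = 7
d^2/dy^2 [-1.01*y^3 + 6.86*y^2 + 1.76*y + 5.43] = 13.72 - 6.06*y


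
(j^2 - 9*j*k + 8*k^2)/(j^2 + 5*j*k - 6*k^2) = (j - 8*k)/(j + 6*k)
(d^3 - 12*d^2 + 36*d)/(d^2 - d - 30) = d*(d - 6)/(d + 5)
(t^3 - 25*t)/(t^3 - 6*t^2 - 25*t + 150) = t/(t - 6)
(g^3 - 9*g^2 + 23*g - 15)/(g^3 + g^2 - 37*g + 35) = (g - 3)/(g + 7)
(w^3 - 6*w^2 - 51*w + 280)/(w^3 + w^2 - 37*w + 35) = (w - 8)/(w - 1)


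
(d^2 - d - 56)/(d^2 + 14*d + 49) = (d - 8)/(d + 7)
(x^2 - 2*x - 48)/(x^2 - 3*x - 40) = (x + 6)/(x + 5)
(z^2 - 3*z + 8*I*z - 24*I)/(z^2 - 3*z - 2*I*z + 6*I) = (z + 8*I)/(z - 2*I)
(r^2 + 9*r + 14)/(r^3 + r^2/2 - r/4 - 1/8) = 8*(r^2 + 9*r + 14)/(8*r^3 + 4*r^2 - 2*r - 1)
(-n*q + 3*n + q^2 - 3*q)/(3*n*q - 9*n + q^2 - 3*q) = (-n + q)/(3*n + q)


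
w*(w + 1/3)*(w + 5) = w^3 + 16*w^2/3 + 5*w/3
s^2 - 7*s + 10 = (s - 5)*(s - 2)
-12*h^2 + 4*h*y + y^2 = (-2*h + y)*(6*h + y)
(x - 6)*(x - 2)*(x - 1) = x^3 - 9*x^2 + 20*x - 12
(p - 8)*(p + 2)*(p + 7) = p^3 + p^2 - 58*p - 112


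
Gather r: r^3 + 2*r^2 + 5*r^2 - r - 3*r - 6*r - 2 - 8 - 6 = r^3 + 7*r^2 - 10*r - 16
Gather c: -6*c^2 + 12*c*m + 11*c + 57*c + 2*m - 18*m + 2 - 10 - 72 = -6*c^2 + c*(12*m + 68) - 16*m - 80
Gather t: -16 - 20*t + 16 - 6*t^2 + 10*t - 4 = -6*t^2 - 10*t - 4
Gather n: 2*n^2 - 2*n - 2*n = 2*n^2 - 4*n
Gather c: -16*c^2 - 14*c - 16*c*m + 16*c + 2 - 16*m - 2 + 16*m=-16*c^2 + c*(2 - 16*m)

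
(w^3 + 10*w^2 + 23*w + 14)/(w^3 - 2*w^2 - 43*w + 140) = (w^2 + 3*w + 2)/(w^2 - 9*w + 20)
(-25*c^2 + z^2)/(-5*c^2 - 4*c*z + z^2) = (5*c + z)/(c + z)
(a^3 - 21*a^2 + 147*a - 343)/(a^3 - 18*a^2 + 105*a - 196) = (a - 7)/(a - 4)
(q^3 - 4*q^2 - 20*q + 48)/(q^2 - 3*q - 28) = (q^2 - 8*q + 12)/(q - 7)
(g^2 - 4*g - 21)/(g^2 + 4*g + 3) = (g - 7)/(g + 1)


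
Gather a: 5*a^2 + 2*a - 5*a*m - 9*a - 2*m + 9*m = 5*a^2 + a*(-5*m - 7) + 7*m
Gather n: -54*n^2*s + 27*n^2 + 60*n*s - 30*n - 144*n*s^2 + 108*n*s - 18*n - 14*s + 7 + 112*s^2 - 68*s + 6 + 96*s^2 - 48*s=n^2*(27 - 54*s) + n*(-144*s^2 + 168*s - 48) + 208*s^2 - 130*s + 13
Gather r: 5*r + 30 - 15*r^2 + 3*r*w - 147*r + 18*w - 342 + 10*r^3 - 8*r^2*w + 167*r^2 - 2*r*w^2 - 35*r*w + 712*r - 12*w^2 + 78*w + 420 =10*r^3 + r^2*(152 - 8*w) + r*(-2*w^2 - 32*w + 570) - 12*w^2 + 96*w + 108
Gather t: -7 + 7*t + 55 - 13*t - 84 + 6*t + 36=0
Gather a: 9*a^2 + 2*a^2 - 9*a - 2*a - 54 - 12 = 11*a^2 - 11*a - 66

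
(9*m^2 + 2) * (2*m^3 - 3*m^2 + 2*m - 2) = 18*m^5 - 27*m^4 + 22*m^3 - 24*m^2 + 4*m - 4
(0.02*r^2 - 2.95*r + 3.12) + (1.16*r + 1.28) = 0.02*r^2 - 1.79*r + 4.4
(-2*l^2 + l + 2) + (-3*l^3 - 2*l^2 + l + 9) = -3*l^3 - 4*l^2 + 2*l + 11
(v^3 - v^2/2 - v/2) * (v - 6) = v^4 - 13*v^3/2 + 5*v^2/2 + 3*v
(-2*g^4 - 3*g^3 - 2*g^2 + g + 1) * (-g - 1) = 2*g^5 + 5*g^4 + 5*g^3 + g^2 - 2*g - 1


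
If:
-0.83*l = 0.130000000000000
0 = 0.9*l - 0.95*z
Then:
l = -0.16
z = -0.15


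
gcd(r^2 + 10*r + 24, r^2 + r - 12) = r + 4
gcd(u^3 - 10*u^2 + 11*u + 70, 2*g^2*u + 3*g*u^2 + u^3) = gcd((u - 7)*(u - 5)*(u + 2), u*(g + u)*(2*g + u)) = 1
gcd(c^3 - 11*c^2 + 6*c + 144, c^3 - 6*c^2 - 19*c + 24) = c^2 - 5*c - 24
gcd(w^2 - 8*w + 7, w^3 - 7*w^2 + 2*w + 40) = 1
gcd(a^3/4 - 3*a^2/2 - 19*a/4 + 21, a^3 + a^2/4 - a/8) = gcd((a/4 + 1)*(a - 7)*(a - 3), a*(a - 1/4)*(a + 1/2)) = 1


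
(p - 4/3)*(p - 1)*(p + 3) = p^3 + 2*p^2/3 - 17*p/3 + 4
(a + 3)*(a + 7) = a^2 + 10*a + 21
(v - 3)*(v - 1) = v^2 - 4*v + 3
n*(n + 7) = n^2 + 7*n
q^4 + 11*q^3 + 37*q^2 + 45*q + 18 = (q + 1)^2*(q + 3)*(q + 6)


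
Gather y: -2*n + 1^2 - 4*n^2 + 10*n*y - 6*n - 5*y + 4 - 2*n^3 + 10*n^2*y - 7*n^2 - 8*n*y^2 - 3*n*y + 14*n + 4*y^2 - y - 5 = -2*n^3 - 11*n^2 + 6*n + y^2*(4 - 8*n) + y*(10*n^2 + 7*n - 6)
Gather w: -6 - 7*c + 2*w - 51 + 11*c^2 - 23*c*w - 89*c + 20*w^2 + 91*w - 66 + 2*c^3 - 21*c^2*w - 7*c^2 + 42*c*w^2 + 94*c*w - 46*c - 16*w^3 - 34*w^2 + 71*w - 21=2*c^3 + 4*c^2 - 142*c - 16*w^3 + w^2*(42*c - 14) + w*(-21*c^2 + 71*c + 164) - 144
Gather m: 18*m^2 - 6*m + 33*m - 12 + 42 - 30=18*m^2 + 27*m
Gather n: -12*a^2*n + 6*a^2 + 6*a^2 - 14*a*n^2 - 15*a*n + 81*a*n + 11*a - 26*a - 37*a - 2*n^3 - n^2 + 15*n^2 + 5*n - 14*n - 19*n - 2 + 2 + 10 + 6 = 12*a^2 - 52*a - 2*n^3 + n^2*(14 - 14*a) + n*(-12*a^2 + 66*a - 28) + 16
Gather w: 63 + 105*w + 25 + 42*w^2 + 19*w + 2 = 42*w^2 + 124*w + 90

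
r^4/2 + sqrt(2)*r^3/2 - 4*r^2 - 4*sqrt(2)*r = r*(r/2 + sqrt(2))*(r - 2*sqrt(2))*(r + sqrt(2))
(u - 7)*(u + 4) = u^2 - 3*u - 28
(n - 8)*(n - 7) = n^2 - 15*n + 56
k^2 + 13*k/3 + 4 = (k + 4/3)*(k + 3)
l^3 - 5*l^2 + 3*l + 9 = (l - 3)^2*(l + 1)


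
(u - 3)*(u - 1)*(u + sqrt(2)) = u^3 - 4*u^2 + sqrt(2)*u^2 - 4*sqrt(2)*u + 3*u + 3*sqrt(2)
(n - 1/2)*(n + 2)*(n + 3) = n^3 + 9*n^2/2 + 7*n/2 - 3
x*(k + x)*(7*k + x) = 7*k^2*x + 8*k*x^2 + x^3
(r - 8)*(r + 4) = r^2 - 4*r - 32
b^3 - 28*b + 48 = (b - 4)*(b - 2)*(b + 6)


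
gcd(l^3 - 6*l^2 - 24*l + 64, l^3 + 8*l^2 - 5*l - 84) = l + 4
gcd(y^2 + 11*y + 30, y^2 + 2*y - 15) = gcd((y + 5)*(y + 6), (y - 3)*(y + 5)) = y + 5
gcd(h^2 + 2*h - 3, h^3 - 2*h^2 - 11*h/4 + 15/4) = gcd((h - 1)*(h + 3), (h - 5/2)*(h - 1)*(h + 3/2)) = h - 1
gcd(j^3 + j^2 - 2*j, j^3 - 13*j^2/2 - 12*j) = j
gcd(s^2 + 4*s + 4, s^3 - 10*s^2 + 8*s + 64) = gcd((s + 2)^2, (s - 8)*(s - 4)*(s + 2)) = s + 2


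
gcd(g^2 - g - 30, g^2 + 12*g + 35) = g + 5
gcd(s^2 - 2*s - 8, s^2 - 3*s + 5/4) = 1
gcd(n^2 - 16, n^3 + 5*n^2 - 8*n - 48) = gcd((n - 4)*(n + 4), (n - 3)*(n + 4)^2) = n + 4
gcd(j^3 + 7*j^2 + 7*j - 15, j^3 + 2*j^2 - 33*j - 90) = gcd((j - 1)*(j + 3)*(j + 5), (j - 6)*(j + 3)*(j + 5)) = j^2 + 8*j + 15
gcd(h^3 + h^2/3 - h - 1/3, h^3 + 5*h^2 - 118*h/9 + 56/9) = 1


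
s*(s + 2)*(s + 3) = s^3 + 5*s^2 + 6*s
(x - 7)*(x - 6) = x^2 - 13*x + 42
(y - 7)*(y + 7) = y^2 - 49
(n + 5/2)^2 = n^2 + 5*n + 25/4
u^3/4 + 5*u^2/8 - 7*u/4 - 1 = (u/4 + 1)*(u - 2)*(u + 1/2)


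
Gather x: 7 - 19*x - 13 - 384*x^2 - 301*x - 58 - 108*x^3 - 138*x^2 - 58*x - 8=-108*x^3 - 522*x^2 - 378*x - 72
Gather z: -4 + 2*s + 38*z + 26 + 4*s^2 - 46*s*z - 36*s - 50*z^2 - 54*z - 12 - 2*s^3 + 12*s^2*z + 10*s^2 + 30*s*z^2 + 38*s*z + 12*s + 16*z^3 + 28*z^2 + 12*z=-2*s^3 + 14*s^2 - 22*s + 16*z^3 + z^2*(30*s - 22) + z*(12*s^2 - 8*s - 4) + 10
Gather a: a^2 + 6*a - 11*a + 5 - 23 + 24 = a^2 - 5*a + 6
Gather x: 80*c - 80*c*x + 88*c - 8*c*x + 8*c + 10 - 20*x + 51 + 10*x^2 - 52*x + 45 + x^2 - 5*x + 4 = 176*c + 11*x^2 + x*(-88*c - 77) + 110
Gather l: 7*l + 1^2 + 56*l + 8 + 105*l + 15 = 168*l + 24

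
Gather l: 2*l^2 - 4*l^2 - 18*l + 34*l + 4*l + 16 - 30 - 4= -2*l^2 + 20*l - 18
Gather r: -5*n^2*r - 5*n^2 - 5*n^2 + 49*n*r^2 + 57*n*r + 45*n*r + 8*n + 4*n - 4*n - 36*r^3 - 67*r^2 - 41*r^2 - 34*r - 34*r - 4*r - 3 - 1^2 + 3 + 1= -10*n^2 + 8*n - 36*r^3 + r^2*(49*n - 108) + r*(-5*n^2 + 102*n - 72)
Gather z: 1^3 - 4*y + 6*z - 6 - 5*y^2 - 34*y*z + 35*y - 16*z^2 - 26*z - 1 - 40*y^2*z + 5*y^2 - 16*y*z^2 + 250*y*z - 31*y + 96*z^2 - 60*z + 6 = z^2*(80 - 16*y) + z*(-40*y^2 + 216*y - 80)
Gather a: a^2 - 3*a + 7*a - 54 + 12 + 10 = a^2 + 4*a - 32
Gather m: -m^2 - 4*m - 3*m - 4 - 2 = -m^2 - 7*m - 6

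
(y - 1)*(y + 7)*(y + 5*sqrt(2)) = y^3 + 6*y^2 + 5*sqrt(2)*y^2 - 7*y + 30*sqrt(2)*y - 35*sqrt(2)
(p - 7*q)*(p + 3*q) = p^2 - 4*p*q - 21*q^2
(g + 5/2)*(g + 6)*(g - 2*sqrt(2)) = g^3 - 2*sqrt(2)*g^2 + 17*g^2/2 - 17*sqrt(2)*g + 15*g - 30*sqrt(2)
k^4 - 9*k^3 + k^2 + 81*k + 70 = (k - 7)*(k - 5)*(k + 1)*(k + 2)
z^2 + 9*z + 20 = (z + 4)*(z + 5)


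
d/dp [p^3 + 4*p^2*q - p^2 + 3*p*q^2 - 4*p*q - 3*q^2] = 3*p^2 + 8*p*q - 2*p + 3*q^2 - 4*q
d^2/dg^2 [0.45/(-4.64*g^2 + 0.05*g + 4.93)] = (-19.37664*g^2 + 0.2088*g + 0.45*(9.28*g - 0.05)*(18.56*g - 0.1) + 20.58768)/(-4.64*g^2 + 0.05*g + 4.93)^3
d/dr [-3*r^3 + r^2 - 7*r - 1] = -9*r^2 + 2*r - 7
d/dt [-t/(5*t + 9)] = -9/(5*t + 9)^2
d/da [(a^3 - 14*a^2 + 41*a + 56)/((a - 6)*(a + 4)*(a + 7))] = (19*a^4 - 158*a^3 - 345*a^2 + 4144*a - 4760)/(a^6 + 10*a^5 - 51*a^4 - 716*a^3 - 236*a^2 + 12768*a + 28224)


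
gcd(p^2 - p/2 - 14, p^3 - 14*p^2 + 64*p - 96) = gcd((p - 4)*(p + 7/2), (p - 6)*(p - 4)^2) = p - 4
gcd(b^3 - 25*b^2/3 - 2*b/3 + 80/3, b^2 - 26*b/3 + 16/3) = b - 8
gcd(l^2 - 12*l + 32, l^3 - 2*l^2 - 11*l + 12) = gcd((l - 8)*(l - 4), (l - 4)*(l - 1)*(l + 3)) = l - 4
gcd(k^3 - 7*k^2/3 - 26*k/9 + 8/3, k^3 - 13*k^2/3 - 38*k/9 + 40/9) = k^2 + 2*k/3 - 8/9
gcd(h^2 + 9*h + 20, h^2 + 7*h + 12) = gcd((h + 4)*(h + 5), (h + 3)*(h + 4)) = h + 4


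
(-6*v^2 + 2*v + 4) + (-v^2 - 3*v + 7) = -7*v^2 - v + 11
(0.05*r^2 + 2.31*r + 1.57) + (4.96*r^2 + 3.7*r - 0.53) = 5.01*r^2 + 6.01*r + 1.04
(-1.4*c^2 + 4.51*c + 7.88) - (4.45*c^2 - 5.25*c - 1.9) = -5.85*c^2 + 9.76*c + 9.78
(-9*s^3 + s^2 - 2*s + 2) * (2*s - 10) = -18*s^4 + 92*s^3 - 14*s^2 + 24*s - 20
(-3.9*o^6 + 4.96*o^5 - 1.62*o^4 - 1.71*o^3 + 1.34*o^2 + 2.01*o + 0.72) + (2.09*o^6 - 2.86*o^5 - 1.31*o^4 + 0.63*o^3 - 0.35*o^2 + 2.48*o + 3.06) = -1.81*o^6 + 2.1*o^5 - 2.93*o^4 - 1.08*o^3 + 0.99*o^2 + 4.49*o + 3.78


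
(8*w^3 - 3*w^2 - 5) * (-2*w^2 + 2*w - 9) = -16*w^5 + 22*w^4 - 78*w^3 + 37*w^2 - 10*w + 45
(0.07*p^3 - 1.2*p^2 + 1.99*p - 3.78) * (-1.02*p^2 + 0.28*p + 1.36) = -0.0714*p^5 + 1.2436*p^4 - 2.2706*p^3 + 2.7808*p^2 + 1.648*p - 5.1408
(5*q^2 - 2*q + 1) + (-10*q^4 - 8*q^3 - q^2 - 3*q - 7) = -10*q^4 - 8*q^3 + 4*q^2 - 5*q - 6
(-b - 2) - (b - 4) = 2 - 2*b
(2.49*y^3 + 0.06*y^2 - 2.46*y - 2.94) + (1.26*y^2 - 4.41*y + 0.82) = 2.49*y^3 + 1.32*y^2 - 6.87*y - 2.12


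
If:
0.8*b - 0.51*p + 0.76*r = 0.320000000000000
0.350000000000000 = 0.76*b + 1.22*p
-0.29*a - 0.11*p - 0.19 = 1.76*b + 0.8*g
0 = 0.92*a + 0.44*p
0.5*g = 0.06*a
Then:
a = -0.17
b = -0.09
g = -0.02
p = 0.35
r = 0.75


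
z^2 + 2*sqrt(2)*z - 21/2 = (z - 3*sqrt(2)/2)*(z + 7*sqrt(2)/2)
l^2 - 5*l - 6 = (l - 6)*(l + 1)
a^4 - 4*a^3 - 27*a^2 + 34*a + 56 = (a - 7)*(a - 2)*(a + 1)*(a + 4)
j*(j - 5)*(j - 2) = j^3 - 7*j^2 + 10*j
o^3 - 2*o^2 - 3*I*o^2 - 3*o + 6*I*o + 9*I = (o - 3)*(o + 1)*(o - 3*I)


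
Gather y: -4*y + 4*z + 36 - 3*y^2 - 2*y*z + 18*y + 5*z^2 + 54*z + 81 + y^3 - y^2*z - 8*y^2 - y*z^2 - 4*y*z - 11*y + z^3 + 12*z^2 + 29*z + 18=y^3 + y^2*(-z - 11) + y*(-z^2 - 6*z + 3) + z^3 + 17*z^2 + 87*z + 135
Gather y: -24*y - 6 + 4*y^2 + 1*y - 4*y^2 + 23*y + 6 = 0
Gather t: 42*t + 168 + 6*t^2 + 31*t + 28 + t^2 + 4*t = 7*t^2 + 77*t + 196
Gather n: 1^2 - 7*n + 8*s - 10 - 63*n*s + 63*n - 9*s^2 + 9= n*(56 - 63*s) - 9*s^2 + 8*s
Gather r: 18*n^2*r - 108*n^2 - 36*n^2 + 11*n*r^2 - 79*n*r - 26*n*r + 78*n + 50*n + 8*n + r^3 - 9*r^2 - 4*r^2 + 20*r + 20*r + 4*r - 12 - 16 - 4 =-144*n^2 + 136*n + r^3 + r^2*(11*n - 13) + r*(18*n^2 - 105*n + 44) - 32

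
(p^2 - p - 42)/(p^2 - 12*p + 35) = (p + 6)/(p - 5)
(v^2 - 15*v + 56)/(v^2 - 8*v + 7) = (v - 8)/(v - 1)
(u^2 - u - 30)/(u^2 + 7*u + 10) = (u - 6)/(u + 2)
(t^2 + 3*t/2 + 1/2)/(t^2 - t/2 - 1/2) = (t + 1)/(t - 1)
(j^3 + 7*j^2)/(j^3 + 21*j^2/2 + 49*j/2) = 2*j/(2*j + 7)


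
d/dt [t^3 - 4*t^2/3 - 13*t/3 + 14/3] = 3*t^2 - 8*t/3 - 13/3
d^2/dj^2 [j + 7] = 0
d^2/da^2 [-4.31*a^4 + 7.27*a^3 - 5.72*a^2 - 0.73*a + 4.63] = -51.72*a^2 + 43.62*a - 11.44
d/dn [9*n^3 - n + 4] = 27*n^2 - 1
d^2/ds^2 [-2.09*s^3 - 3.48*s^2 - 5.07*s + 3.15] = -12.54*s - 6.96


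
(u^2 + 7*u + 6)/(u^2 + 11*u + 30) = (u + 1)/(u + 5)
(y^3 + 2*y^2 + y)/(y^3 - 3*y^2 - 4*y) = (y + 1)/(y - 4)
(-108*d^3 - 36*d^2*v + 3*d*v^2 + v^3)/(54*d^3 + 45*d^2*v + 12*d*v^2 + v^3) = (-6*d + v)/(3*d + v)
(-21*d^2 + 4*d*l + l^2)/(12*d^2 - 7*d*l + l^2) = (-7*d - l)/(4*d - l)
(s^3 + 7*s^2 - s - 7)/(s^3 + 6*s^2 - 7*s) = (s + 1)/s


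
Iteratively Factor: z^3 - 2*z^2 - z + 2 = (z - 2)*(z^2 - 1) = (z - 2)*(z + 1)*(z - 1)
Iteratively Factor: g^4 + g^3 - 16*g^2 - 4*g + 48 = (g + 4)*(g^3 - 3*g^2 - 4*g + 12) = (g - 3)*(g + 4)*(g^2 - 4) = (g - 3)*(g + 2)*(g + 4)*(g - 2)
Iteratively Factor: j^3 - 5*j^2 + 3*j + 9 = (j - 3)*(j^2 - 2*j - 3) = (j - 3)^2*(j + 1)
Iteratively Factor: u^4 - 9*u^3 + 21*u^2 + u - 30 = (u + 1)*(u^3 - 10*u^2 + 31*u - 30) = (u - 5)*(u + 1)*(u^2 - 5*u + 6) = (u - 5)*(u - 3)*(u + 1)*(u - 2)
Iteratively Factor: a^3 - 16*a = (a + 4)*(a^2 - 4*a) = a*(a + 4)*(a - 4)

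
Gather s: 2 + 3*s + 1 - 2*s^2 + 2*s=-2*s^2 + 5*s + 3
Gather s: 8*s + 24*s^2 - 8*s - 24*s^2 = 0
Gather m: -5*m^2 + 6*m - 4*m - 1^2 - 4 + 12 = -5*m^2 + 2*m + 7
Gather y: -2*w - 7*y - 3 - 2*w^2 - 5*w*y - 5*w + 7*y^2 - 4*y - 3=-2*w^2 - 7*w + 7*y^2 + y*(-5*w - 11) - 6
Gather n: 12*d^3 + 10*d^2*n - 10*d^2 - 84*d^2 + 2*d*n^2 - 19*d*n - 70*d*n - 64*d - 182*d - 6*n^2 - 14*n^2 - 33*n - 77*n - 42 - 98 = 12*d^3 - 94*d^2 - 246*d + n^2*(2*d - 20) + n*(10*d^2 - 89*d - 110) - 140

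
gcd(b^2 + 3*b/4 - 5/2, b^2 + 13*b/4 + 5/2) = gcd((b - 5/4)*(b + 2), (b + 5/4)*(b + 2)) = b + 2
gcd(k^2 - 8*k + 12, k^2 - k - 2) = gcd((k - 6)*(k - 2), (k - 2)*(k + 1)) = k - 2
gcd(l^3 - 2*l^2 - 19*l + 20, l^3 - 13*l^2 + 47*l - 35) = l^2 - 6*l + 5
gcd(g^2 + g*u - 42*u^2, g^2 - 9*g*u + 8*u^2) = 1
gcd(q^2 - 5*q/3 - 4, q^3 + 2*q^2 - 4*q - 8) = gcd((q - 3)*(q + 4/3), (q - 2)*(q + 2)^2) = 1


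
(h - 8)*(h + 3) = h^2 - 5*h - 24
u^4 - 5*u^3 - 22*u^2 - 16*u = u*(u - 8)*(u + 1)*(u + 2)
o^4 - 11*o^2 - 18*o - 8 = (o - 4)*(o + 1)^2*(o + 2)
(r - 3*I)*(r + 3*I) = r^2 + 9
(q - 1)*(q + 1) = q^2 - 1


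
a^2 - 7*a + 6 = (a - 6)*(a - 1)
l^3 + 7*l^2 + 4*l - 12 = (l - 1)*(l + 2)*(l + 6)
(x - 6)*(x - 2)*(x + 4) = x^3 - 4*x^2 - 20*x + 48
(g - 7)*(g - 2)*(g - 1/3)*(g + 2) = g^4 - 22*g^3/3 - 5*g^2/3 + 88*g/3 - 28/3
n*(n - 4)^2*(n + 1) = n^4 - 7*n^3 + 8*n^2 + 16*n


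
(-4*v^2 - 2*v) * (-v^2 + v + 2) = 4*v^4 - 2*v^3 - 10*v^2 - 4*v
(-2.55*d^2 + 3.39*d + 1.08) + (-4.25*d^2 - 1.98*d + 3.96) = -6.8*d^2 + 1.41*d + 5.04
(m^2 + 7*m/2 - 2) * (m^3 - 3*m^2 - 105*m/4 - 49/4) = m^5 + m^4/2 - 155*m^3/4 - 785*m^2/8 + 77*m/8 + 49/2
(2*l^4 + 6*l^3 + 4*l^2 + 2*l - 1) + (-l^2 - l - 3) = 2*l^4 + 6*l^3 + 3*l^2 + l - 4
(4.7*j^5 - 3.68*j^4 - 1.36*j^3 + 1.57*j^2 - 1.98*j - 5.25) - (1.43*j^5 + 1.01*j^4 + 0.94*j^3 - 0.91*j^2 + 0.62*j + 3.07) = 3.27*j^5 - 4.69*j^4 - 2.3*j^3 + 2.48*j^2 - 2.6*j - 8.32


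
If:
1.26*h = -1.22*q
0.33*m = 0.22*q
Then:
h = -0.968253968253968*q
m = 0.666666666666667*q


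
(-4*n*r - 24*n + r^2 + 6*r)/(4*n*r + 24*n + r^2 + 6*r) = (-4*n + r)/(4*n + r)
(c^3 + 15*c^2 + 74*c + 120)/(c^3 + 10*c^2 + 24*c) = (c + 5)/c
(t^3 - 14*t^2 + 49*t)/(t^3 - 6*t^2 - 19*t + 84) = t*(t - 7)/(t^2 + t - 12)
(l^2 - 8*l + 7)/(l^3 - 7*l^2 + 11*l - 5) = (l - 7)/(l^2 - 6*l + 5)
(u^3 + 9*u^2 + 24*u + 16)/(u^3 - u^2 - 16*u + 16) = (u^2 + 5*u + 4)/(u^2 - 5*u + 4)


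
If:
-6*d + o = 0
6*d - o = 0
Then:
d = o/6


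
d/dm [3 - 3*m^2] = -6*m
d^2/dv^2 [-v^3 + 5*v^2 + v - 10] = 10 - 6*v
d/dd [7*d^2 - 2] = 14*d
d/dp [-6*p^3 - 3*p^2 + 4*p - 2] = -18*p^2 - 6*p + 4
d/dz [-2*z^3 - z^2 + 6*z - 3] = -6*z^2 - 2*z + 6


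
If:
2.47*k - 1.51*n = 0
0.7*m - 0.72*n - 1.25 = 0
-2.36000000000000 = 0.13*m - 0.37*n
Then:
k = 6.71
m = 13.07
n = 10.97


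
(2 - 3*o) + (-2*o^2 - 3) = -2*o^2 - 3*o - 1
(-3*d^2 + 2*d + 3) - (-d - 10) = -3*d^2 + 3*d + 13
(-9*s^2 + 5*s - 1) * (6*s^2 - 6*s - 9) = -54*s^4 + 84*s^3 + 45*s^2 - 39*s + 9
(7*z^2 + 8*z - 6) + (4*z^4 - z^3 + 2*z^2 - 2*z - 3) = 4*z^4 - z^3 + 9*z^2 + 6*z - 9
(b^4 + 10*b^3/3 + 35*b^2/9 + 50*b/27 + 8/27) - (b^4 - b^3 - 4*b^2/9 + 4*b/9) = 13*b^3/3 + 13*b^2/3 + 38*b/27 + 8/27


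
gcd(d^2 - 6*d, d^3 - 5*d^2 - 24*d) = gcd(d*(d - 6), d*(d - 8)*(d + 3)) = d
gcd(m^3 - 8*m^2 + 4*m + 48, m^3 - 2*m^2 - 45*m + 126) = m - 6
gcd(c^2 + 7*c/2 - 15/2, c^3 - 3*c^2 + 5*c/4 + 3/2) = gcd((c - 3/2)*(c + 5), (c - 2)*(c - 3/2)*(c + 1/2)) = c - 3/2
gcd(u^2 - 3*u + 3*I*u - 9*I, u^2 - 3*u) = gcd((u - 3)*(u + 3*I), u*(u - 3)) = u - 3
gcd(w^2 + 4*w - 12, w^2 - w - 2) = w - 2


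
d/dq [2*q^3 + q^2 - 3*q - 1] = 6*q^2 + 2*q - 3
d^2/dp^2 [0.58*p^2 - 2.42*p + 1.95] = 1.16000000000000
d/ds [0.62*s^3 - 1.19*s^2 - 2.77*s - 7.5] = 1.86*s^2 - 2.38*s - 2.77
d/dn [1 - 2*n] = -2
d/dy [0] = 0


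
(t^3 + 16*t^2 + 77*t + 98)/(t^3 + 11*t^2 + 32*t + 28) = (t + 7)/(t + 2)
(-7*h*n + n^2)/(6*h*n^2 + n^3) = (-7*h + n)/(n*(6*h + n))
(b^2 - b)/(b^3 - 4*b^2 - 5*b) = (1 - b)/(-b^2 + 4*b + 5)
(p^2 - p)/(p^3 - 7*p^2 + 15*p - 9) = p/(p^2 - 6*p + 9)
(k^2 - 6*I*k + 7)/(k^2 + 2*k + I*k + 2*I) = (k - 7*I)/(k + 2)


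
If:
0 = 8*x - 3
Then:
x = 3/8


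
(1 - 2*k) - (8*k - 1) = 2 - 10*k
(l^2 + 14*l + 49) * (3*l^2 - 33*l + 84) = 3*l^4 + 9*l^3 - 231*l^2 - 441*l + 4116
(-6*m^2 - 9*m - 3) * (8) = -48*m^2 - 72*m - 24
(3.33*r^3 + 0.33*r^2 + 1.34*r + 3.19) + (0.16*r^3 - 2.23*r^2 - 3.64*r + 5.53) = 3.49*r^3 - 1.9*r^2 - 2.3*r + 8.72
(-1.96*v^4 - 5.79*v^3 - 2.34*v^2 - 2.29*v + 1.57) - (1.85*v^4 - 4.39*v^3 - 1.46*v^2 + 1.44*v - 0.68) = -3.81*v^4 - 1.4*v^3 - 0.88*v^2 - 3.73*v + 2.25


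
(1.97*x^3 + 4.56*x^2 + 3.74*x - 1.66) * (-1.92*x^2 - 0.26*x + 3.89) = -3.7824*x^5 - 9.2674*x^4 - 0.7031*x^3 + 19.9532*x^2 + 14.9802*x - 6.4574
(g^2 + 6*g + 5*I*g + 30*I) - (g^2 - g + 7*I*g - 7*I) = 7*g - 2*I*g + 37*I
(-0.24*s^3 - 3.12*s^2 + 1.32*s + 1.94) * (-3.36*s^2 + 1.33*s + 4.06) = 0.8064*s^5 + 10.164*s^4 - 9.5592*s^3 - 17.43*s^2 + 7.9394*s + 7.8764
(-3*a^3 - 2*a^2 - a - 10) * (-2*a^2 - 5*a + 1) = 6*a^5 + 19*a^4 + 9*a^3 + 23*a^2 + 49*a - 10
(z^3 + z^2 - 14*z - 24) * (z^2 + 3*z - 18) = z^5 + 4*z^4 - 29*z^3 - 84*z^2 + 180*z + 432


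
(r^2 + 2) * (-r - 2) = -r^3 - 2*r^2 - 2*r - 4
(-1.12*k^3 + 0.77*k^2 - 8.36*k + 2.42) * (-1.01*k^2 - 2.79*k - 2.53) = 1.1312*k^5 + 2.3471*k^4 + 9.1289*k^3 + 18.9321*k^2 + 14.399*k - 6.1226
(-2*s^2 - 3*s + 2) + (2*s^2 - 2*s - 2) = -5*s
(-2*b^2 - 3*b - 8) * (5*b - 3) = -10*b^3 - 9*b^2 - 31*b + 24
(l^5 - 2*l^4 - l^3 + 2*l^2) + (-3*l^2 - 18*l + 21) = l^5 - 2*l^4 - l^3 - l^2 - 18*l + 21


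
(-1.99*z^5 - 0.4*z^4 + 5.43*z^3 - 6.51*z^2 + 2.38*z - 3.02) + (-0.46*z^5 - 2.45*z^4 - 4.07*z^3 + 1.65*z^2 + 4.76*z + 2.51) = -2.45*z^5 - 2.85*z^4 + 1.36*z^3 - 4.86*z^2 + 7.14*z - 0.51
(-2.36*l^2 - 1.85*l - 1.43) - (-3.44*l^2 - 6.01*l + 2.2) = 1.08*l^2 + 4.16*l - 3.63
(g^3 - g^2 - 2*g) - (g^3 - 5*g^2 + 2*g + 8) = 4*g^2 - 4*g - 8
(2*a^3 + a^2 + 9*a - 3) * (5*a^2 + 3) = 10*a^5 + 5*a^4 + 51*a^3 - 12*a^2 + 27*a - 9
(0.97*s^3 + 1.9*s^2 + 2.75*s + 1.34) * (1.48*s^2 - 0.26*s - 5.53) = 1.4356*s^5 + 2.5598*s^4 - 1.7881*s^3 - 9.2388*s^2 - 15.5559*s - 7.4102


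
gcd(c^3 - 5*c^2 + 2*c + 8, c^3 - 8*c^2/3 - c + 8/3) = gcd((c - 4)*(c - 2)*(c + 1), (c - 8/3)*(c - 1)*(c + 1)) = c + 1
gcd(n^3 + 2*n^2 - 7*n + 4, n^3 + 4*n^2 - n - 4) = n^2 + 3*n - 4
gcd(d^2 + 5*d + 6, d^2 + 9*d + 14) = d + 2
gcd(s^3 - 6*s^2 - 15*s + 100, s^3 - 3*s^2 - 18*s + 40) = s^2 - s - 20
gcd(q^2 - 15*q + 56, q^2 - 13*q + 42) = q - 7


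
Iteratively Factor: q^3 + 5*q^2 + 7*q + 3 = (q + 1)*(q^2 + 4*q + 3) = (q + 1)^2*(q + 3)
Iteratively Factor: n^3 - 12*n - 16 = (n - 4)*(n^2 + 4*n + 4) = (n - 4)*(n + 2)*(n + 2)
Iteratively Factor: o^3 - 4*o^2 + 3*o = (o - 1)*(o^2 - 3*o) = (o - 3)*(o - 1)*(o)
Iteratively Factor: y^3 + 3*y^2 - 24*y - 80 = (y - 5)*(y^2 + 8*y + 16) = (y - 5)*(y + 4)*(y + 4)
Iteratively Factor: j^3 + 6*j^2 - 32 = (j + 4)*(j^2 + 2*j - 8) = (j - 2)*(j + 4)*(j + 4)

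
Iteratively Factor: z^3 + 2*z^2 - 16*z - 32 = (z + 2)*(z^2 - 16) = (z + 2)*(z + 4)*(z - 4)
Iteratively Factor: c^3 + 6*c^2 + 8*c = (c + 2)*(c^2 + 4*c) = (c + 2)*(c + 4)*(c)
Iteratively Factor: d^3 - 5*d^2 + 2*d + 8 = (d - 4)*(d^2 - d - 2) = (d - 4)*(d + 1)*(d - 2)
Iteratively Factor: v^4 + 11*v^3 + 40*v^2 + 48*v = (v + 3)*(v^3 + 8*v^2 + 16*v) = (v + 3)*(v + 4)*(v^2 + 4*v) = (v + 3)*(v + 4)^2*(v)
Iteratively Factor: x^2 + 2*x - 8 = (x - 2)*(x + 4)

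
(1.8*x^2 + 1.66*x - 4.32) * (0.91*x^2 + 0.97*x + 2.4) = 1.638*x^4 + 3.2566*x^3 + 1.999*x^2 - 0.206400000000001*x - 10.368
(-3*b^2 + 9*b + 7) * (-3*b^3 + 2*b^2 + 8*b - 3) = 9*b^5 - 33*b^4 - 27*b^3 + 95*b^2 + 29*b - 21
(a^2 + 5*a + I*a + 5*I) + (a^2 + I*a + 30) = 2*a^2 + 5*a + 2*I*a + 30 + 5*I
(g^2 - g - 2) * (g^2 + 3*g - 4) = g^4 + 2*g^3 - 9*g^2 - 2*g + 8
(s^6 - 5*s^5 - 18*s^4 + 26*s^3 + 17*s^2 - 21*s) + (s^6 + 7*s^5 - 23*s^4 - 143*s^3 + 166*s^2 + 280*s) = 2*s^6 + 2*s^5 - 41*s^4 - 117*s^3 + 183*s^2 + 259*s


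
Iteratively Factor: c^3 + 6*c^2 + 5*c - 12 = (c + 4)*(c^2 + 2*c - 3) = (c - 1)*(c + 4)*(c + 3)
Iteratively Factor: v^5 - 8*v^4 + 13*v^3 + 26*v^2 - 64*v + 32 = (v - 4)*(v^4 - 4*v^3 - 3*v^2 + 14*v - 8) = (v - 4)*(v - 1)*(v^3 - 3*v^2 - 6*v + 8) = (v - 4)^2*(v - 1)*(v^2 + v - 2) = (v - 4)^2*(v - 1)*(v + 2)*(v - 1)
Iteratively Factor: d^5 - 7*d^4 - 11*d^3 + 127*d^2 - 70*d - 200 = (d - 2)*(d^4 - 5*d^3 - 21*d^2 + 85*d + 100) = (d - 2)*(d + 4)*(d^3 - 9*d^2 + 15*d + 25) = (d - 5)*(d - 2)*(d + 4)*(d^2 - 4*d - 5) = (d - 5)^2*(d - 2)*(d + 4)*(d + 1)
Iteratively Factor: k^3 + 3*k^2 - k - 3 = (k + 1)*(k^2 + 2*k - 3) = (k + 1)*(k + 3)*(k - 1)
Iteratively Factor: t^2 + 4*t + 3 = (t + 1)*(t + 3)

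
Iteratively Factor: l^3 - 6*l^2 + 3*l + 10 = (l + 1)*(l^2 - 7*l + 10) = (l - 5)*(l + 1)*(l - 2)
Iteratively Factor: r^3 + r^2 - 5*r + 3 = (r - 1)*(r^2 + 2*r - 3) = (r - 1)^2*(r + 3)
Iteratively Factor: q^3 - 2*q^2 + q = (q)*(q^2 - 2*q + 1) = q*(q - 1)*(q - 1)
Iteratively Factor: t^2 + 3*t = (t + 3)*(t)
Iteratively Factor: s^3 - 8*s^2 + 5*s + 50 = (s - 5)*(s^2 - 3*s - 10) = (s - 5)*(s + 2)*(s - 5)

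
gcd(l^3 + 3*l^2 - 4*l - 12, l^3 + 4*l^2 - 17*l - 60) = l + 3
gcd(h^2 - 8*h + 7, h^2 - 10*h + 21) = h - 7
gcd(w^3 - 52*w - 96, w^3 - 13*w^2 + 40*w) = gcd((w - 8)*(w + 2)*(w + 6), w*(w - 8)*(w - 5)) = w - 8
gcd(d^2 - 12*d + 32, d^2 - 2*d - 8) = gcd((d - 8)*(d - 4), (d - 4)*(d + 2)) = d - 4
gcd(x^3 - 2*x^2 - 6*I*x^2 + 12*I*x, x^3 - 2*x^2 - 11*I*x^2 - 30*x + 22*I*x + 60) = x^2 + x*(-2 - 6*I) + 12*I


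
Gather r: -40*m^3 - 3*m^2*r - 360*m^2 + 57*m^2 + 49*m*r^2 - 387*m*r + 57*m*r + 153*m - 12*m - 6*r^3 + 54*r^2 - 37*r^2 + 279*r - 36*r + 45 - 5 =-40*m^3 - 303*m^2 + 141*m - 6*r^3 + r^2*(49*m + 17) + r*(-3*m^2 - 330*m + 243) + 40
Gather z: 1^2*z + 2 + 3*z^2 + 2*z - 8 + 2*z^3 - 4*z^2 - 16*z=2*z^3 - z^2 - 13*z - 6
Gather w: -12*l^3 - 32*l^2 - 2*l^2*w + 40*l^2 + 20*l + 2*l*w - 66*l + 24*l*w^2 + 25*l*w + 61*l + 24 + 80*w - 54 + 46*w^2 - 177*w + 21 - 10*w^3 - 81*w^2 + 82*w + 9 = -12*l^3 + 8*l^2 + 15*l - 10*w^3 + w^2*(24*l - 35) + w*(-2*l^2 + 27*l - 15)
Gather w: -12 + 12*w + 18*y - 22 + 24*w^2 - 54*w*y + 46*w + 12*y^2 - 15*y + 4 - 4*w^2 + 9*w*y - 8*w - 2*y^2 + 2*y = 20*w^2 + w*(50 - 45*y) + 10*y^2 + 5*y - 30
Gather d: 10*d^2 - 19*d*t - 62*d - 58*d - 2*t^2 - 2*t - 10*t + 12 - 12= 10*d^2 + d*(-19*t - 120) - 2*t^2 - 12*t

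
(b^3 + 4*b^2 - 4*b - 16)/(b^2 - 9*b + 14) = (b^2 + 6*b + 8)/(b - 7)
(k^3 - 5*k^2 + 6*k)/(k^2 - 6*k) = (k^2 - 5*k + 6)/(k - 6)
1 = 1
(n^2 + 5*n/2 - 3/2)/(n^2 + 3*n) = (n - 1/2)/n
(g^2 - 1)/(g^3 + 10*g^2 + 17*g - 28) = (g + 1)/(g^2 + 11*g + 28)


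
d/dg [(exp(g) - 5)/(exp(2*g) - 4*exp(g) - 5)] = -exp(g)/(exp(2*g) + 2*exp(g) + 1)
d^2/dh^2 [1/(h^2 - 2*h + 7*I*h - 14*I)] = 2*(-h^2 + 2*h - 7*I*h + (2*h - 2 + 7*I)^2 + 14*I)/(h^2 - 2*h + 7*I*h - 14*I)^3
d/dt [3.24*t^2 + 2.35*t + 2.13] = 6.48*t + 2.35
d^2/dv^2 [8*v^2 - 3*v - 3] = 16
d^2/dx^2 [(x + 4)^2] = 2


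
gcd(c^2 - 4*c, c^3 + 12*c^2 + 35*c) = c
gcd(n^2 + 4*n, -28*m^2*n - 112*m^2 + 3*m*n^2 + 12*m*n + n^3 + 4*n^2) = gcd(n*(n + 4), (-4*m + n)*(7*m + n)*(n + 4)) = n + 4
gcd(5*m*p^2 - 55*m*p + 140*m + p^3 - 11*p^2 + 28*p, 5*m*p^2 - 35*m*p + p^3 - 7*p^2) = 5*m*p - 35*m + p^2 - 7*p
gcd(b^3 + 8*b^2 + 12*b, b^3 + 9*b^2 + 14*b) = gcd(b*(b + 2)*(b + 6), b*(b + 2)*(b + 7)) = b^2 + 2*b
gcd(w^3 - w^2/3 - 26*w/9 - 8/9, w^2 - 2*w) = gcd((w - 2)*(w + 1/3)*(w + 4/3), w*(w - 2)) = w - 2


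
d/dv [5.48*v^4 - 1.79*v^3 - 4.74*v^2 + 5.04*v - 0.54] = 21.92*v^3 - 5.37*v^2 - 9.48*v + 5.04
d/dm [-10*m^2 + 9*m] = 9 - 20*m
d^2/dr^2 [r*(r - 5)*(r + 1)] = 6*r - 8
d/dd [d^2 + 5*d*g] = 2*d + 5*g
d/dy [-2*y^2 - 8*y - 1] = -4*y - 8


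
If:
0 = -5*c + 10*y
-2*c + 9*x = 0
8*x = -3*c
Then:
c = 0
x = 0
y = 0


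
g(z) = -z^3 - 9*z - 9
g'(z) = -3*z^2 - 9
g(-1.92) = 15.36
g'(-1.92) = -20.06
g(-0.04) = -8.64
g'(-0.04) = -9.00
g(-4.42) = 117.13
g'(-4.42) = -67.61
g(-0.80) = -1.29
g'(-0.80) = -10.92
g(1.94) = -33.76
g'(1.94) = -20.29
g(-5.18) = 176.61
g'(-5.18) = -89.50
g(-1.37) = 5.90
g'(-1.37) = -14.63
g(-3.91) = 85.97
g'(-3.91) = -54.86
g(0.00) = -9.00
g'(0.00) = -9.00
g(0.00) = -9.00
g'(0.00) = -9.00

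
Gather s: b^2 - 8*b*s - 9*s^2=b^2 - 8*b*s - 9*s^2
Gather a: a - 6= a - 6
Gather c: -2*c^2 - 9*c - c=-2*c^2 - 10*c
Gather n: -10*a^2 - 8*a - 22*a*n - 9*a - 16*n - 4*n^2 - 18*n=-10*a^2 - 17*a - 4*n^2 + n*(-22*a - 34)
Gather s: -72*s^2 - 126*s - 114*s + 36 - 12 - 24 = -72*s^2 - 240*s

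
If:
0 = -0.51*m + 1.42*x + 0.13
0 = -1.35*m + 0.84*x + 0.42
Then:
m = 0.33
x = 0.03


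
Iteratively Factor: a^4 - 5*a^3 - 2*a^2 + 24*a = (a - 3)*(a^3 - 2*a^2 - 8*a) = a*(a - 3)*(a^2 - 2*a - 8) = a*(a - 4)*(a - 3)*(a + 2)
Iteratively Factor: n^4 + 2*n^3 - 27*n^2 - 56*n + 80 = (n - 5)*(n^3 + 7*n^2 + 8*n - 16) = (n - 5)*(n + 4)*(n^2 + 3*n - 4) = (n - 5)*(n + 4)^2*(n - 1)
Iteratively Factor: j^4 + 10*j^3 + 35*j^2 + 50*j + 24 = (j + 3)*(j^3 + 7*j^2 + 14*j + 8) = (j + 2)*(j + 3)*(j^2 + 5*j + 4) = (j + 2)*(j + 3)*(j + 4)*(j + 1)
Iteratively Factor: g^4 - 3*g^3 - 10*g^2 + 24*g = (g + 3)*(g^3 - 6*g^2 + 8*g) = g*(g + 3)*(g^2 - 6*g + 8) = g*(g - 2)*(g + 3)*(g - 4)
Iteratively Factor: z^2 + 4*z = (z)*(z + 4)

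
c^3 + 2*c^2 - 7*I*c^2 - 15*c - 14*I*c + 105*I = (c - 3)*(c + 5)*(c - 7*I)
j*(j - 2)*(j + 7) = j^3 + 5*j^2 - 14*j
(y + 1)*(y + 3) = y^2 + 4*y + 3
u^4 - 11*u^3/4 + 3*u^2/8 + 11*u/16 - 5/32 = (u - 5/2)*(u - 1/2)*(u - 1/4)*(u + 1/2)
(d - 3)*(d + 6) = d^2 + 3*d - 18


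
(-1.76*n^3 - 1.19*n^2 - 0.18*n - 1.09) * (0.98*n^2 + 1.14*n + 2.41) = -1.7248*n^5 - 3.1726*n^4 - 5.7746*n^3 - 4.1413*n^2 - 1.6764*n - 2.6269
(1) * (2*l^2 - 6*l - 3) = 2*l^2 - 6*l - 3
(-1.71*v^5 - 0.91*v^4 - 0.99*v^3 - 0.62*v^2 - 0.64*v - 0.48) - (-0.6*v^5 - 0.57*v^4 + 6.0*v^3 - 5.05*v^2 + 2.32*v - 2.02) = -1.11*v^5 - 0.34*v^4 - 6.99*v^3 + 4.43*v^2 - 2.96*v + 1.54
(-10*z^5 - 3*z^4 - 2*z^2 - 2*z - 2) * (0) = 0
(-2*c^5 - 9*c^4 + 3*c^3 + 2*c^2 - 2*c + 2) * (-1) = 2*c^5 + 9*c^4 - 3*c^3 - 2*c^2 + 2*c - 2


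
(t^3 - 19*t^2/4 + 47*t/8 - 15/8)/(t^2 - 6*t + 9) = (8*t^2 - 14*t + 5)/(8*(t - 3))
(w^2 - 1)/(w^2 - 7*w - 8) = (w - 1)/(w - 8)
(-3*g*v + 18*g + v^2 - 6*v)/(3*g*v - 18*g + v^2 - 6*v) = (-3*g + v)/(3*g + v)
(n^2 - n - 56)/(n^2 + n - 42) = (n - 8)/(n - 6)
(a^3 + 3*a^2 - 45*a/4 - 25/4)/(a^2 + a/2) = a + 5/2 - 25/(2*a)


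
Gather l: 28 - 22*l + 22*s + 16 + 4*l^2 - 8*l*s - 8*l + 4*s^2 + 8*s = 4*l^2 + l*(-8*s - 30) + 4*s^2 + 30*s + 44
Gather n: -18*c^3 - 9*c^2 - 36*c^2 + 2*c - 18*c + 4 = -18*c^3 - 45*c^2 - 16*c + 4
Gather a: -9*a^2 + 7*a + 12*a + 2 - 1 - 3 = -9*a^2 + 19*a - 2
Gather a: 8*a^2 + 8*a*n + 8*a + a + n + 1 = 8*a^2 + a*(8*n + 9) + n + 1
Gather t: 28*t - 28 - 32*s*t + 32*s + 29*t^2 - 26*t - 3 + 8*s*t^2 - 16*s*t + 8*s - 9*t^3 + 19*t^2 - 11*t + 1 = 40*s - 9*t^3 + t^2*(8*s + 48) + t*(-48*s - 9) - 30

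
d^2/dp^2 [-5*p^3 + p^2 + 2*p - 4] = 2 - 30*p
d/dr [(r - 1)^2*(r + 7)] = (r - 1)*(3*r + 13)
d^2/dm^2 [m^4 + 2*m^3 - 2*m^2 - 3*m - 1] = 12*m^2 + 12*m - 4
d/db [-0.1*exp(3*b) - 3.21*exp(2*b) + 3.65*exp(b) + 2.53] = (-0.3*exp(2*b) - 6.42*exp(b) + 3.65)*exp(b)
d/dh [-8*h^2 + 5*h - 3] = 5 - 16*h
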